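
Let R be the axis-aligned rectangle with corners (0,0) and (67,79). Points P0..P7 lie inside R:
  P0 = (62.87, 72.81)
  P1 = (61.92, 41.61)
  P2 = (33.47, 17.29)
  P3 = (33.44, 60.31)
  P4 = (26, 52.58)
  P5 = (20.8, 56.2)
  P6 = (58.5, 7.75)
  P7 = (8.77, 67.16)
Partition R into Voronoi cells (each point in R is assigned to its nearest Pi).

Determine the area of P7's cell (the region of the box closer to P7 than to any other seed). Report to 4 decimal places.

1. box [0,67]×[0,79]: [(0, 0) (67, 0) (67, 79) (0, 79)]
2. ⊥bis P7·P0 via (35.82,69.985): [(0, 0) (43.129, 0) (34.8785, 79) (0, 79)]  |A|=3081.2953
3. ⊥bis P7·P1 via (35.345,54.385): [(0, 0) (9.2013, 0) (37.0737, 57.981) (34.8785, 79) (0, 79)]  |A|=2097.7157
4. ⊥bis P7·P2 via (21.12,42.225): [(0, 31.7645) (32.1181, 47.6722) (37.0737, 57.981) (34.8785, 79) (0, 79)]  |A|=1368.2848
5. ⊥bis P7·P3 via (21.105,63.735): [(0, 31.7645) (14.1777, 38.7866) (25.3436, 79) (0, 79)]  |A|=844.4208
6. ⊥bis P7·P4 via (17.385,59.87): [(0, 39.3252) (21.3245, 64.5255) (25.3436, 79) (0, 79)]  |A|=606.4402
7. ⊥bis P7·P5 via (14.785,61.68): [(0, 45.4516) (23.0548, 70.7572) (25.3436, 79) (0, 79)]  |A|=491.1776
8. ⊥bis P7·P6 via (33.635,37.455): [(0, 45.4516) (23.0548, 70.7572) (25.3436, 79) (0, 79)]  |A|=491.1776
9. canonical 4-gon: [(0, 45.4516) (23.0548, 70.7572) (25.3436, 79) (0, 79)]
10. shoelace: 491.1776

Area of P7's cell: 491.1776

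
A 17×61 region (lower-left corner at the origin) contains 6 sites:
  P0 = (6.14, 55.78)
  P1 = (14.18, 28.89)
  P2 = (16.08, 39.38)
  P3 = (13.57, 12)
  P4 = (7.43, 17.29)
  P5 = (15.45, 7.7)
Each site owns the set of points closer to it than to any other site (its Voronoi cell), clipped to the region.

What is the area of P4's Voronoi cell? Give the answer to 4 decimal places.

Area of P4's cell: 207.5876

1. box [0,17]×[0,61]: [(0, 0) (17, 0) (17, 61) (0, 61)]
2. ⊥bis P4·P0 via (6.785,36.535): [(0, 36.3076) (0, 0) (17, 0) (17, 36.8774)]  |A|=622.0721
3. ⊥bis P4·P1 via (10.805,23.09): [(0, 29.3774) (0, 0) (17, 0) (17, 19.4852)]  |A|=415.3316
4. ⊥bis P4·P2 via (11.755,28.335): [(0, 29.3774) (0, 0) (17, 0) (17, 19.4852)]  |A|=415.3316
5. ⊥bis P4·P3 via (10.5,14.645): [(15.4481, 20.3882) (0, 29.3774) (0, 2.4579)]  |A|=207.9281
6. ⊥bis P4·P5 via (11.44,12.495): [(1.4489, 4.1396) (15.4481, 20.3882) (0, 29.3774) (0, 2.9279)]  |A|=207.5876
7. canonical 4-gon: [(1.4489, 4.1396) (15.4481, 20.3882) (0, 29.3774) (0, 2.9279)]
8. shoelace: 207.5876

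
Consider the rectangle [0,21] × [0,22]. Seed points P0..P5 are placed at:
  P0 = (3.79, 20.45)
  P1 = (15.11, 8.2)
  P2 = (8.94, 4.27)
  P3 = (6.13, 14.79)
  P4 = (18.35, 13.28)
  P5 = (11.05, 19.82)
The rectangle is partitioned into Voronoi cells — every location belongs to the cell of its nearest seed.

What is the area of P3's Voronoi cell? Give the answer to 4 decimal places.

Area of P3's cell: 88.5529

1. box [0,21]×[0,22]: [(0, 0) (21, 0) (21, 22) (0, 22)]
2. ⊥bis P3·P0 via (4.96,17.62): [(0, 15.5694) (0, 0) (21, 0) (21, 22) (15.5544, 22)]  |A|=411.9881
3. ⊥bis P3·P1 via (10.62,11.495): [(0, 15.5694) (0, 0) (2.1844, 0) (18.3291, 22) (15.5544, 22)]  |A|=175.6364
4. ⊥bis P3·P2 via (7.535,9.53): [(0, 15.5694) (0, 7.5173) (9.5786, 10.0759) (18.3291, 22) (15.5544, 22)]  |A|=128.6292
5. ⊥bis P3·P4 via (12.24,14.035): [(13.0988, 20.9848) (0, 15.5694) (0, 7.5173) (9.5786, 10.0759) (12.1906, 13.6352)]  |A|=108.4613
6. ⊥bis P3·P5 via (8.59,17.305): [(12.2069, 13.7672) (7.2852, 18.5813) (0, 15.5694) (0, 7.5173) (9.5786, 10.0759) (12.1906, 13.6352)]  |A|=88.5529
7. canonical 6-gon: [(12.2069, 13.7672) (7.2852, 18.5813) (0, 15.5694) (0, 7.5173) (9.5786, 10.0759) (12.1906, 13.6352)]
8. shoelace: 88.5529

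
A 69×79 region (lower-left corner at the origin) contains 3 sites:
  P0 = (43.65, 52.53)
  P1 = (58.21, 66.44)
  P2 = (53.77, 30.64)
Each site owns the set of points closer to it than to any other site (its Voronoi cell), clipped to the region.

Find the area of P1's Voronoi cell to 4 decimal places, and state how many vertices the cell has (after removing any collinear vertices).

Area of P1's cell: 683.5539 (4 vertices)

1. box [0,69]×[0,79]: [(0, 0) (69, 0) (69, 79) (0, 79)]
2. ⊥bis P1·P0 via (50.93,59.485): [(69, 40.5706) (69, 79) (32.2862, 79)]  |A|=705.4444
3. ⊥bis P1·P2 via (55.99,48.54): [(62.1117, 47.7808) (69, 46.9265) (69, 79) (32.2862, 79)]  |A|=683.5539
4. canonical 4-gon: [(62.1117, 47.7808) (69, 46.9265) (69, 79) (32.2862, 79)]
5. shoelace: 683.5539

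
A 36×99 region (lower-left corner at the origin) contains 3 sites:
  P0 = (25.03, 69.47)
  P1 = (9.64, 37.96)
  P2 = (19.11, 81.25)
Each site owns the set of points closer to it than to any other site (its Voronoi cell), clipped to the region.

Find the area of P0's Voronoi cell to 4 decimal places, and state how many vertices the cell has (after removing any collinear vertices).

1. box [0,36]×[0,99]: [(0, 0) (36, 0) (36, 99) (0, 99)]
2. ⊥bis P0·P1 via (17.335,53.715): [(0, 62.1817) (36, 44.5987) (36, 99) (0, 99)]  |A|=1641.9527
3. ⊥bis P0·P2 via (22.07,75.36): [(0, 64.2688) (0, 62.1817) (36, 44.5987) (36, 82.3605)]  |A|=717.2795
4. canonical 4-gon: [(0, 64.2688) (0, 62.1817) (36, 44.5987) (36, 82.3605)]
5. shoelace: 717.2795

Area of P0's cell: 717.2795 (4 vertices)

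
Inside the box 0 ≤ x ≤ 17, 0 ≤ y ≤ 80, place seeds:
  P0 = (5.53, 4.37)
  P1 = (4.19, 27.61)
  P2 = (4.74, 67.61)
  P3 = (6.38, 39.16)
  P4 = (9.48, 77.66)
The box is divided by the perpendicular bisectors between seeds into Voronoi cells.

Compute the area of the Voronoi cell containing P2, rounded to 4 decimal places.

Area of P2's cell: 313.2240

1. box [0,17]×[0,80]: [(0, 0) (17, 0) (17, 80) (0, 80)]
2. ⊥bis P2·P0 via (5.135,35.99): [(0, 35.9259) (17, 36.1382) (17, 80) (0, 80)]  |A|=747.4554
3. ⊥bis P2·P1 via (4.465,47.61): [(0, 47.6714) (17, 47.4376) (17, 80) (0, 80)]  |A|=551.5732
4. ⊥bis P2·P3 via (5.56,53.385): [(0, 53.0645) (17, 54.0445) (17, 80) (0, 80)]  |A|=449.5739
5. ⊥bis P2·P4 via (7.11,72.635): [(0, 75.9884) (0, 53.0645) (17, 54.0445) (17, 67.9705)]  |A|=313.224
6. canonical 4-gon: [(0, 75.9884) (0, 53.0645) (17, 54.0445) (17, 67.9705)]
7. shoelace: 313.224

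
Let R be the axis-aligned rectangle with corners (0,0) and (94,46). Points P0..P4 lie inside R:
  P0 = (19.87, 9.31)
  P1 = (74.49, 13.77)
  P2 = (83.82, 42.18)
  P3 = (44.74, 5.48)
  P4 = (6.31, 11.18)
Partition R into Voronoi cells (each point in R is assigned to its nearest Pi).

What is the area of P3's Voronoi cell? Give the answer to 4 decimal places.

Area of P3's cell: 946.8459

1. box [0,94]×[0,46]: [(0, 0) (94, 0) (94, 46) (0, 46)]
2. ⊥bis P3·P0 via (32.305,7.395): [(31.1662, 0) (94, 0) (94, 46) (38.2502, 46)]  |A|=2727.4236
3. ⊥bis P3·P1 via (59.615,9.625): [(31.1662, 0) (62.2971, 0) (49.4789, 46) (38.2502, 46)]  |A|=974.2708
4. ⊥bis P3·P2 via (64.28,23.83): [(31.1662, 0) (62.2971, 0) (52.0183, 36.8868) (43.4602, 46) (38.2502, 46)]  |A|=946.8459
5. ⊥bis P3·P4 via (25.525,8.33): [(31.1662, 0) (62.2971, 0) (52.0183, 36.8868) (43.4602, 46) (38.2502, 46)]  |A|=946.8459
6. canonical 5-gon: [(31.1662, 0) (62.2971, 0) (52.0183, 36.8868) (43.4602, 46) (38.2502, 46)]
7. shoelace: 946.8459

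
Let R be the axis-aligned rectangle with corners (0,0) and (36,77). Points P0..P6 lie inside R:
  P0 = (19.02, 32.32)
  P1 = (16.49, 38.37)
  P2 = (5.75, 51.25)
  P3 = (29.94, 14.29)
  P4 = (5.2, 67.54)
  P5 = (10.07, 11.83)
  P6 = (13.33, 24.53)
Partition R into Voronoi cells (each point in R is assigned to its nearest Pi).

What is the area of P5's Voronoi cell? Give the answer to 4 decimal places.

1. box [0,36]×[0,77]: [(0, 0) (36, 0) (36, 77) (0, 77)]
2. ⊥bis P5·P0 via (14.545,22.075): [(0, 28.4282) (0, 0) (36, 0) (36, 12.7035)]  |A|=740.371
3. ⊥bis P5·P1 via (13.28,25.1): [(0.5942, 28.1687) (0, 28.3124) (0, 0) (36, 0) (36, 12.7035)]  |A|=740.3366
4. ⊥bis P5·P2 via (7.91,31.54): [(0.5942, 28.1687) (0, 28.3124) (0, 0) (36, 0) (36, 12.7035)]  |A|=740.3366
5. ⊥bis P5·P3 via (20.005,13.06): [(19.1372, 20.0691) (0.5942, 28.1687) (0, 28.3124) (0, 0) (21.6219, 0)]  |A|=488.9506
6. ⊥bis P5·P4 via (7.635,39.685): [(19.1372, 20.0691) (0.5942, 28.1687) (0, 28.3124) (0, 0) (21.6219, 0)]  |A|=488.9506
7. ⊥bis P5·P6 via (11.7,18.18): [(19.6229, 16.1462) (0, 21.1833) (0, 0) (21.6219, 0)]  |A|=382.3952
8. canonical 4-gon: [(19.6229, 16.1462) (0, 21.1833) (0, 0) (21.6219, 0)]
9. shoelace: 382.3952

Area of P5's cell: 382.3952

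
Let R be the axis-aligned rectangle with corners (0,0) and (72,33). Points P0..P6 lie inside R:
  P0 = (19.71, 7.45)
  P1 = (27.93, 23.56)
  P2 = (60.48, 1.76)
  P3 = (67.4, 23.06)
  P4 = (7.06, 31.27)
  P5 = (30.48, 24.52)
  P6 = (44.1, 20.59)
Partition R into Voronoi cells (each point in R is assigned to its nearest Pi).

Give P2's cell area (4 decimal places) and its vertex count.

Area of P2's cell: 317.3293 (5 vertices)

1. box [0,72]×[0,33]: [(0, 0) (72, 0) (72, 33) (0, 33)]
2. ⊥bis P2·P0 via (40.095,4.605): [(39.4523, 0) (72, 0) (72, 33) (44.0579, 33)]  |A|=998.0815
3. ⊥bis P2·P1 via (44.205,12.66): [(40.4332, 7.0282) (39.4523, 0) (72, 0) (72, 33) (57.8275, 33)]  |A|=819.2713
4. ⊥bis P2·P3 via (63.94,12.41): [(47.5942, 17.7205) (40.4332, 7.0282) (39.4523, 0) (72, 0) (72, 9.7914)]  |A|=427.7849
5. ⊥bis P2·P4 via (33.77,16.515): [(47.5942, 17.7205) (40.4332, 7.0282) (39.4523, 0) (72, 0) (72, 9.7914)]  |A|=427.7849
6. ⊥bis P2·P5 via (45.48,13.14): [(48.686, 17.3658) (40.3408, 6.366) (39.4523, 0) (72, 0) (72, 9.7914)]  |A|=418.4232
7. ⊥bis P2·P6 via (52.29,11.175): [(56.4915, 14.8299) (39.4535, 0.0087) (39.4523, 0) (72, 0) (72, 9.7914)]  |A|=317.3293
8. canonical 5-gon: [(56.4915, 14.8299) (39.4535, 0.0087) (39.4523, 0) (72, 0) (72, 9.7914)]
9. shoelace: 317.3293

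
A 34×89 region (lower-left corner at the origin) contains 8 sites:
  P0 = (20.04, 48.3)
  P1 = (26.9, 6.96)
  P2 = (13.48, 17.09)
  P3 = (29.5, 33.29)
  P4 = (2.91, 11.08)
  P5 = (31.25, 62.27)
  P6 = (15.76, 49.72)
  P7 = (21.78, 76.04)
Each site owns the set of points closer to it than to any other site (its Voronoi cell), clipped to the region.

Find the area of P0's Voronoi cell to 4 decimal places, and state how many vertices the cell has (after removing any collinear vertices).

Area of P0's cell: 229.8713 (5 vertices)

1. box [0,34]×[0,89]: [(0, 0) (34, 0) (34, 89) (0, 89)]
2. ⊥bis P0·P1 via (23.47,27.63): [(0, 23.7354) (34, 29.3774) (34, 89) (0, 89)]  |A|=2123.0837
3. ⊥bis P0·P2 via (16.76,32.695): [(0, 36.2178) (33.1864, 29.2423) (34, 29.3774) (34, 89) (0, 89)]  |A|=1915.9607
4. ⊥bis P0·P3 via (24.77,40.795): [(0, 36.2178) (13.1289, 33.4582) (34, 46.6122) (34, 89) (0, 89)]  |A|=1733.0367
5. ⊥bis P0·P4 via (11.475,29.69): [(0, 36.2178) (13.1289, 33.4582) (34, 46.6122) (34, 89) (0, 89)]  |A|=1733.0367
6. ⊥bis P0·P5 via (25.645,55.285): [(0, 75.8634) (0, 36.2178) (13.1289, 33.4582) (34, 46.6122) (34, 48.5807)]  |A|=822.586
7. ⊥bis P0·P6 via (17.9,49.01): [(21.1726, 58.8738) (12.7656, 33.5346) (13.1289, 33.4582) (34, 46.6122) (34, 48.5807)]  |A|=229.8713
8. ⊥bis P0·P7 via (20.91,62.17): [(21.1726, 58.8738) (12.7656, 33.5346) (13.1289, 33.4582) (34, 46.6122) (34, 48.5807)]  |A|=229.8713
9. canonical 5-gon: [(21.1726, 58.8738) (12.7656, 33.5346) (13.1289, 33.4582) (34, 46.6122) (34, 48.5807)]
10. shoelace: 229.8713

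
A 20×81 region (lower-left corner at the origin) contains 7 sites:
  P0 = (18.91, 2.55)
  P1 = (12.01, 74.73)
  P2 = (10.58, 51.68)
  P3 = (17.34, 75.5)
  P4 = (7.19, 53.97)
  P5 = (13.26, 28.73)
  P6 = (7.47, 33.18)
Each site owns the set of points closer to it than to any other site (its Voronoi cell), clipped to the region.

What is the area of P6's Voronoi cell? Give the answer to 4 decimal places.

Area of P6's cell: 237.9840

1. box [0,20]×[0,81]: [(0, 0) (20, 0) (20, 81) (0, 81)]
2. ⊥bis P6·P0 via (13.19,17.865): [(0, 12.9387) (20, 20.4085) (20, 81) (0, 81)]  |A|=1286.5287
3. ⊥bis P6·P1 via (9.74,53.955): [(0, 55.0193) (0, 12.9387) (20, 20.4085) (20, 52.8339)]  |A|=745.0605
4. ⊥bis P6·P2 via (9.025,42.43): [(0, 43.9472) (0, 12.9387) (20, 20.4085) (20, 40.585)]  |A|=511.8506
5. ⊥bis P6·P3 via (12.405,54.34): [(0, 43.9472) (0, 12.9387) (20, 20.4085) (20, 40.585)]  |A|=511.8506
6. ⊥bis P6·P4 via (7.33,43.575): [(2.5934, 43.5112) (0, 43.4763) (0, 12.9387) (20, 20.4085) (20, 40.585)]  |A|=511.2399
7. ⊥bis P6·P5 via (10.365,30.955): [(18.0219, 40.9176) (2.5934, 43.5112) (0, 43.4763) (0, 17.4689)]  |A|=237.984
8. canonical 4-gon: [(18.0219, 40.9176) (2.5934, 43.5112) (0, 43.4763) (0, 17.4689)]
9. shoelace: 237.984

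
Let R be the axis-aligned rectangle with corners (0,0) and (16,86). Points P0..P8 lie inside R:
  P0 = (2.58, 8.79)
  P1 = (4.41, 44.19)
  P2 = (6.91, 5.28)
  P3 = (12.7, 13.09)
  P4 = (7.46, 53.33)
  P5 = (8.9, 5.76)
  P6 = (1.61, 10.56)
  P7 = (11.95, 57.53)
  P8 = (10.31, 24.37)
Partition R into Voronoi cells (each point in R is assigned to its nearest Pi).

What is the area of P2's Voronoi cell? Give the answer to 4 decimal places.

Area of P2's cell: 48.8346

1. box [0,16]×[0,86]: [(0, 0) (16, 0) (16, 86) (0, 86)]
2. ⊥bis P2·P0 via (4.745,7.035): [(0, 1.1815) (0, 0) (16, 0) (16, 20.9194)]  |A|=176.8068
3. ⊥bis P2·P1 via (5.66,24.735): [(0, 1.1815) (0, 0) (16, 0) (16, 20.9194)]  |A|=176.8068
4. ⊥bis P2·P3 via (9.805,9.185): [(7.733, 10.7211) (0, 1.1815) (0, 0) (16, 0) (16, 4.5923)]  |A|=109.319
5. ⊥bis P2·P4 via (7.185,29.305): [(7.733, 10.7211) (0, 1.1815) (0, 0) (16, 0) (16, 4.5923)]  |A|=109.319
6. ⊥bis P2·P5 via (7.905,5.52): [(6.8987, 9.6919) (0, 1.1815) (0, 0) (9.2365, 0)]  |A|=48.8346
7. ⊥bis P2·P6 via (4.26,7.92): [(6.8987, 9.6919) (0, 1.1815) (0, 0) (9.2365, 0)]  |A|=48.8346
8. ⊥bis P2·P7 via (9.43,31.405): [(6.8987, 9.6919) (0, 1.1815) (0, 0) (9.2365, 0)]  |A|=48.8346
9. ⊥bis P2·P8 via (8.61,14.825): [(6.8987, 9.6919) (0, 1.1815) (0, 0) (9.2365, 0)]  |A|=48.8346
10. canonical 4-gon: [(6.8987, 9.6919) (0, 1.1815) (0, 0) (9.2365, 0)]
11. shoelace: 48.8346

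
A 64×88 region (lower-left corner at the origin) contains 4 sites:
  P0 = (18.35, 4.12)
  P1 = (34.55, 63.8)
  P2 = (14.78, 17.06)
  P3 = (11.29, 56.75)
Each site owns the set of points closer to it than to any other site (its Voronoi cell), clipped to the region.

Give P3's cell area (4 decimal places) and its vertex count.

1. box [0,64]×[0,88]: [(0, 0) (64, 0) (64, 88) (0, 88)]
2. ⊥bis P3·P0 via (14.82,30.435): [(0, 28.447) (64, 37.0322) (64, 88) (0, 88)]  |A|=3536.666
3. ⊥bis P3·P1 via (22.92,60.275): [(0, 28.447) (31.2945, 32.645) (14.5167, 88) (0, 88)]  |A|=1333.6277
4. ⊥bis P3·P2 via (13.035,36.905): [(0, 35.7588) (29.5628, 38.3583) (14.5167, 88) (0, 88)]  |A|=1132.5153
5. canonical 4-gon: [(0, 35.7588) (29.5628, 38.3583) (14.5167, 88) (0, 88)]
6. shoelace: 1132.5153

Area of P3's cell: 1132.5153 (4 vertices)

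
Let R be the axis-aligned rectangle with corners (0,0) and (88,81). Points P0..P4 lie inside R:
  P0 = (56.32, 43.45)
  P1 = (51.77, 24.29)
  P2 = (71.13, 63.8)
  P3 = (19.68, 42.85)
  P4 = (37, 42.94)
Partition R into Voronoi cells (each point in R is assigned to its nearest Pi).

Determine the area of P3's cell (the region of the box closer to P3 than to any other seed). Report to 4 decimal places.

1. box [0,88]×[0,81]: [(0, 0) (88, 0) (88, 81) (0, 81)]
2. ⊥bis P3·P0 via (38,43.15): [(0, 0) (38.7066, 0) (37.3802, 81) (0, 81)]  |A|=3081.515
3. ⊥bis P3·P1 via (35.725,33.57): [(0, 0) (16.309, 0) (38.0899, 37.6589) (37.3802, 81) (0, 81)]  |A|=2659.7804
4. ⊥bis P3·P2 via (45.405,53.325): [(0, 0) (16.309, 0) (38.0899, 37.6589) (37.5161, 72.6989) (34.136, 81) (0, 81)]  |A|=2646.3151
5. ⊥bis P3·P4 via (28.34,42.895): [(0, 0) (16.309, 0) (28.4538, 20.9982) (28.142, 81) (0, 81)]  |A|=2167.8935
6. canonical 5-gon: [(0, 0) (16.309, 0) (28.4538, 20.9982) (28.142, 81) (0, 81)]
7. shoelace: 2167.8935

Area of P3's cell: 2167.8935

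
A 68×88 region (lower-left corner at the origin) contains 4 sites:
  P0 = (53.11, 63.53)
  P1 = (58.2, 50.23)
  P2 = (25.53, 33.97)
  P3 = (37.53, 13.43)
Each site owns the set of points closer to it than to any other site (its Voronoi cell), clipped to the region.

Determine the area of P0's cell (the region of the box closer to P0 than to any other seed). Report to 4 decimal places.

1. box [0,68]×[0,88]: [(0, 0) (68, 0) (68, 88) (0, 88)]
2. ⊥bis P0·P1 via (55.655,56.88): [(0, 35.5805) (68, 61.6045) (68, 88) (0, 88)]  |A|=2679.711
3. ⊥bis P0·P2 via (39.32,48.75): [(0, 85.4363) (37.8923, 50.0821) (68, 61.6045) (68, 88) (0, 88)]  |A|=1735.1361
4. ⊥bis P0·P3 via (45.32,38.48): [(0, 85.4363) (37.8923, 50.0821) (68, 61.6045) (68, 88) (0, 88)]  |A|=1735.1361
5. canonical 5-gon: [(0, 85.4363) (37.8923, 50.0821) (68, 61.6045) (68, 88) (0, 88)]
6. shoelace: 1735.1361

Area of P0's cell: 1735.1361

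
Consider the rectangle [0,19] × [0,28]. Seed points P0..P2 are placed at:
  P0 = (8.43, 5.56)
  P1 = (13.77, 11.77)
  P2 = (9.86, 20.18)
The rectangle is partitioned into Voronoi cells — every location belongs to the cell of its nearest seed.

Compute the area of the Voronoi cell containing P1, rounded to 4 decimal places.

1. box [0,19]×[0,28]: [(0, 0) (19, 0) (19, 28) (0, 28)]
2. ⊥bis P1·P0 via (11.1,8.665): [(0, 18.2099) (19, 1.8718) (19, 28) (0, 28)]  |A|=341.2239
3. ⊥bis P1·P2 via (11.815,15.975): [(5.8332, 13.1939) (19, 1.8718) (19, 19.3155)]  |A|=114.8388
4. canonical 3-gon: [(5.8332, 13.1939) (19, 1.8718) (19, 19.3155)]
5. shoelace: 114.8388

Area of P1's cell: 114.8388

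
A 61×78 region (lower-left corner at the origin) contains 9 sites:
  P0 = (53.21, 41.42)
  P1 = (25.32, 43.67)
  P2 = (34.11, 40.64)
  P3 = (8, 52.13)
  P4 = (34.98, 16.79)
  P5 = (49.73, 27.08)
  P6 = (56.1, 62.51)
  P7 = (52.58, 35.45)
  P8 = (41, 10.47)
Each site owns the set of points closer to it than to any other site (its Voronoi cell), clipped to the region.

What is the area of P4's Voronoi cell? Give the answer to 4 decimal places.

Area of P4's cell: 913.2886

1. box [0,61]×[0,78]: [(0, 0) (61, 0) (61, 78) (0, 78)]
2. ⊥bis P4·P0 via (44.095,29.105): [(0, 61.7421) (0, 0) (61, 0) (61, 16.5927)]  |A|=2389.2112
3. ⊥bis P4·P1 via (30.15,30.23): [(38.514, 33.2358) (0, 19.3948) (0, 0) (61, 0) (61, 16.5927)]  |A|=1573.7303
4. ⊥bis P4·P2 via (34.545,28.715): [(44.1486, 29.0653) (24.9616, 28.3654) (0, 19.3948) (0, 0) (61, 0) (61, 16.5927)]  |A|=1531.7488
5. ⊥bis P4·P3 via (21.49,34.46): [(44.1486, 29.0653) (24.9616, 28.3654) (3.3192, 20.5877) (0, 18.0537) (0, 0) (61, 0) (61, 16.5927)]  |A|=1529.523
6. ⊥bis P4·P5 via (42.355,21.935): [(37.5487, 28.8246) (24.9616, 28.3654) (3.3192, 20.5877) (0, 18.0537) (0, 0) (57.6575, 0)]  |A|=1243.6008
7. ⊥bis P4·P6 via (45.54,39.65): [(37.5487, 28.8246) (24.9616, 28.3654) (3.3192, 20.5877) (0, 18.0537) (0, 0) (57.6575, 0)]  |A|=1243.6008
8. ⊥bis P4·P7 via (43.78,26.12): [(37.5487, 28.8246) (24.9616, 28.3654) (3.3192, 20.5877) (0, 18.0537) (0, 0) (57.6575, 0)]  |A|=1243.6008
9. ⊥bis P4·P8 via (37.99,13.63): [(44.0932, 19.4435) (37.5487, 28.8246) (24.9616, 28.3654) (3.3192, 20.5877) (0, 18.0537) (0, 0) (23.6808, 0)]  |A|=913.2886
10. canonical 7-gon: [(44.0932, 19.4435) (37.5487, 28.8246) (24.9616, 28.3654) (3.3192, 20.5877) (0, 18.0537) (0, 0) (23.6808, 0)]
11. shoelace: 913.2886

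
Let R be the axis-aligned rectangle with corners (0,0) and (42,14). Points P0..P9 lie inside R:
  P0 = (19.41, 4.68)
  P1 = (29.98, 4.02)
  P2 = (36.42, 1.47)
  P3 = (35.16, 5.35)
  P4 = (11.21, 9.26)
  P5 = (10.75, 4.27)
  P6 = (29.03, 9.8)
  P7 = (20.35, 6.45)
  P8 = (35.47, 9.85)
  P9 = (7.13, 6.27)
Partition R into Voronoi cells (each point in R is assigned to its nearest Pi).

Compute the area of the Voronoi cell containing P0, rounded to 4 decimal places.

1. box [0,42]×[0,14]: [(0, 0) (42, 0) (42, 14) (0, 14)]
2. ⊥bis P0·P1 via (24.695,4.35): [(0, 0) (24.4234, 0) (25.2976, 14) (0, 14)]  |A|=348.0466
3. ⊥bis P0·P2 via (27.915,3.075): [(0, 0) (24.4234, 0) (25.2976, 14) (0, 14)]  |A|=348.0466
4. ⊥bis P0·P3 via (27.285,5.015): [(0, 0) (24.4234, 0) (25.2976, 14) (0, 14)]  |A|=348.0466
5. ⊥bis P0·P4 via (15.31,6.97): [(11.417, 0) (24.4234, 0) (25.2976, 14) (19.2365, 14)]  |A|=133.472
6. ⊥bis P0·P5 via (15.08,4.475): [(14.9891, 6.3954) (15.2919, 0) (24.4234, 0) (25.2976, 14) (19.2365, 14)]  |A|=121.0813
7. ⊥bis P0·P6 via (24.22,7.24): [(14.9891, 6.3954) (15.2919, 0) (24.4234, 0) (24.8066, 6.1378) (20.6222, 14) (19.2365, 14)]  |A|=102.7018
8. ⊥bis P0·P7 via (19.88,5.565): [(15.7502, 7.7582) (14.9891, 6.3954) (15.2919, 0) (24.4234, 0) (24.6139, 3.051)]  |A|=52.0321
9. ⊥bis P0·P8 via (27.44,7.265): [(15.7502, 7.7582) (14.9891, 6.3954) (15.2919, 0) (24.4234, 0) (24.6139, 3.051)]  |A|=52.0321
10. ⊥bis P0·P9 via (13.27,5.475): [(15.7502, 7.7582) (14.9891, 6.3954) (15.2919, 0) (24.4234, 0) (24.6139, 3.051)]  |A|=52.0321
11. canonical 5-gon: [(15.7502, 7.7582) (14.9891, 6.3954) (15.2919, 0) (24.4234, 0) (24.6139, 3.051)]
12. shoelace: 52.0321

Area of P0's cell: 52.0321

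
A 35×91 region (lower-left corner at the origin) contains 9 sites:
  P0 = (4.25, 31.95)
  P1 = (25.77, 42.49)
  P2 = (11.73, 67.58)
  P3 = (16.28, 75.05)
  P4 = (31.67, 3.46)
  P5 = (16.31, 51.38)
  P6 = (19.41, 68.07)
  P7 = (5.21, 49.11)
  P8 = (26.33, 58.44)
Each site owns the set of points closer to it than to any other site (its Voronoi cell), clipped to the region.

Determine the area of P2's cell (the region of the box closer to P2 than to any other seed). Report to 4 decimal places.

Area of P2's cell: 245.8226

1. box [0,35]×[0,91]: [(0, 0) (35, 0) (35, 91) (0, 91)]
2. ⊥bis P2·P0 via (7.99,49.765): [(0, 51.4424) (35, 44.0946) (35, 91) (0, 91)]  |A|=1513.102
3. ⊥bis P2·P1 via (18.75,55.035): [(0, 51.4424) (8.9661, 49.5601) (35, 64.1283) (35, 91) (0, 91)]  |A|=1252.3255
4. ⊥bis P2·P3 via (14.005,71.315): [(0, 79.8455) (0, 51.4424) (8.9661, 49.5601) (30.2071, 61.4462)]  |A|=502.2654
5. ⊥bis P2·P4 via (21.7,35.52): [(0, 79.8455) (0, 51.4424) (8.9661, 49.5601) (30.2071, 61.4462)]  |A|=502.2654
6. ⊥bis P2·P5 via (14.02,59.48): [(27.2804, 63.2289) (0, 79.8455) (0, 55.5163)]  |A|=331.8545
7. ⊥bis P2·P6 via (15.57,67.825): [(16.0655, 60.0583) (15.4016, 70.4643) (0, 79.8455) (0, 55.5163)]  |A|=272.451
8. ⊥bis P2·P7 via (8.47,58.345): [(9.1528, 58.104) (16.0655, 60.0583) (15.4016, 70.4643) (0, 79.8455) (0, 61.335)]  |A|=245.8226
9. ⊥bis P2·P8 via (19.03,63.01): [(9.1528, 58.104) (16.0655, 60.0583) (15.4016, 70.4643) (0, 79.8455) (0, 61.335)]  |A|=245.8226
10. canonical 5-gon: [(9.1528, 58.104) (16.0655, 60.0583) (15.4016, 70.4643) (0, 79.8455) (0, 61.335)]
11. shoelace: 245.8226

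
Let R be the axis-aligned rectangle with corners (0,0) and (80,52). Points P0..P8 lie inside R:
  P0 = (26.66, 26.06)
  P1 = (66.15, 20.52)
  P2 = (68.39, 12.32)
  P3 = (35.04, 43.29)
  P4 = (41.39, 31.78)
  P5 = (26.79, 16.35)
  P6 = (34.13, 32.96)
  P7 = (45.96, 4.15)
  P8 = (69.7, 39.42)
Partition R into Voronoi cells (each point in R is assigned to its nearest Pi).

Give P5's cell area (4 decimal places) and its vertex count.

Area of P5's cell: 760.5432 (5 vertices)

1. box [0,80]×[0,52]: [(0, 0) (80, 0) (80, 52) (0, 52)]
2. ⊥bis P5·P0 via (26.725,21.205): [(0, 20.8472) (0, 0) (80, 0) (80, 21.9183)]  |A|=1710.6183
3. ⊥bis P5·P1 via (46.47,18.435): [(46.149, 21.4651) (0, 20.8472) (0, 0) (48.4231, 0)]  |A|=1000.7407
4. ⊥bis P5·P2 via (47.59,14.335): [(47.2625, 10.9545) (46.149, 21.4651) (0, 20.8472) (0, 0) (46.2013, 0)]  |A|=988.5713
5. ⊥bis P5·P3 via (30.915,29.82): [(47.2625, 10.9545) (46.149, 21.4651) (0, 20.8472) (0, 0) (46.2013, 0)]  |A|=988.5713
6. ⊥bis P5·P4 via (34.09,24.065): [(47.2625, 10.9545) (47.1864, 11.6731) (36.9677, 21.3421) (0, 20.8472) (0, 0) (46.2013, 0)]  |A|=943.5559
7. ⊥bis P5·P6 via (30.46,24.655): [(47.2625, 10.9545) (47.1864, 11.6731) (36.9677, 21.3421) (0, 20.8472) (0, 0) (46.2013, 0)]  |A|=943.5559
8. ⊥bis P5·P7 via (36.375,10.25): [(41.0037, 17.5232) (36.9677, 21.3421) (0, 20.8472) (0, 0) (29.8518, 0)]  |A|=760.5432
9. ⊥bis P5·P8 via (48.245,27.885): [(41.0037, 17.5232) (36.9677, 21.3421) (0, 20.8472) (0, 0) (29.8518, 0)]  |A|=760.5432
10. canonical 5-gon: [(41.0037, 17.5232) (36.9677, 21.3421) (0, 20.8472) (0, 0) (29.8518, 0)]
11. shoelace: 760.5432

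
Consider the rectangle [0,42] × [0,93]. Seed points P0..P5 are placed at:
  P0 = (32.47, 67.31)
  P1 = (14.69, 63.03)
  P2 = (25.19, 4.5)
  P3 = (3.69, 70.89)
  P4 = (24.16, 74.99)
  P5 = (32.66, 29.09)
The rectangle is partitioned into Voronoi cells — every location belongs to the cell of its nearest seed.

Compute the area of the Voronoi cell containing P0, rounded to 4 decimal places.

Area of P0's cell: 477.1773

1. box [0,42]×[0,93]: [(0, 0) (42, 0) (42, 93) (0, 93)]
2. ⊥bis P0·P1 via (23.58,65.17): [(39.2677, 0) (42, 0) (42, 93) (16.8808, 93)]  |A|=1295.0956
3. ⊥bis P0·P2 via (28.83,35.905): [(30.6762, 35.691) (42, 34.3785) (42, 93) (16.8808, 93)]  |A|=1051.6884
4. ⊥bis P0·P3 via (18.08,69.1): [(19.6315, 81.5728) (30.6762, 35.691) (42, 34.3785) (42, 93) (21.053, 93)]  |A|=1027.8502
5. ⊥bis P0·P4 via (28.315,71.15): [(23.4164, 65.8496) (30.6762, 35.691) (42, 34.3785) (42, 85.9576)]  |A|=645.2529
6. ⊥bis P0·P5 via (32.565,48.2): [(23.4164, 65.8496) (27.6709, 48.1757) (42, 48.2469) (42, 85.9576)]  |A|=477.1773
7. canonical 4-gon: [(23.4164, 65.8496) (27.6709, 48.1757) (42, 48.2469) (42, 85.9576)]
8. shoelace: 477.1773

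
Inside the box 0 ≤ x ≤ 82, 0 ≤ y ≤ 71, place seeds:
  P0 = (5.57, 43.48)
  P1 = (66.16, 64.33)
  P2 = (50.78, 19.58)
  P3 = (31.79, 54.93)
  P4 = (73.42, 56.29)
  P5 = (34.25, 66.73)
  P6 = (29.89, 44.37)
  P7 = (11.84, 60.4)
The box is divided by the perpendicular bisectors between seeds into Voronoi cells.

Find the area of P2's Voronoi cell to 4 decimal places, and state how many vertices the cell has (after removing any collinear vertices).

Area of P2's cell: 2019.2960 (5 vertices)

1. box [0,82]×[0,71]: [(0, 0) (82, 0) (82, 71) (0, 71)]
2. ⊥bis P2·P0 via (28.175,31.53): [(11.5069, 0) (82, 0) (82, 71) (49.0406, 71)]  |A|=3672.5661
3. ⊥bis P2·P1 via (58.47,41.955): [(37.4967, 49.1632) (11.5069, 0) (82, 0) (82, 33.868)]  |A|=2486.4557
4. ⊥bis P2·P3 via (41.285,37.255): [(53.3254, 43.7231) (27.2021, 29.6897) (11.5069, 0) (82, 0) (82, 33.868)]  |A|=2304.3329
5. ⊥bis P2·P4 via (62.1,37.935): [(52.9991, 43.5478) (27.2021, 29.6897) (11.5069, 0) (82, 0) (82, 25.6622)]  |A|=2181.2217
6. ⊥bis P2·P5 via (42.515,43.155): [(52.9991, 43.5478) (27.2021, 29.6897) (11.5069, 0) (82, 0) (82, 25.6622)]  |A|=2181.2217
7. ⊥bis P2·P6 via (40.335,31.975): [(53.6165, 43.167) (18.8305, 13.8536) (11.5069, 0) (82, 0) (82, 25.6622)]  |A|=2019.296
8. ⊥bis P2·P7 via (31.31,39.99): [(53.6165, 43.167) (18.8305, 13.8536) (11.5069, 0) (82, 0) (82, 25.6622)]  |A|=2019.296
9. canonical 5-gon: [(53.6165, 43.167) (18.8305, 13.8536) (11.5069, 0) (82, 0) (82, 25.6622)]
10. shoelace: 2019.296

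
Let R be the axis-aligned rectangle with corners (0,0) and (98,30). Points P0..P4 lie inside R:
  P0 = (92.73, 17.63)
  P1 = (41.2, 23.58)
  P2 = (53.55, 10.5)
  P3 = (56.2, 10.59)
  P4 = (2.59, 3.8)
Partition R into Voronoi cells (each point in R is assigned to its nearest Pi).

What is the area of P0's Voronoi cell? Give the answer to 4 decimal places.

1. box [0,98]×[0,30]: [(0, 0) (98, 0) (98, 30) (0, 30)]
2. ⊥bis P0·P1 via (66.965,20.605): [(64.5858, 0) (98, 0) (98, 30) (68.0498, 30)]  |A|=950.4657
3. ⊥bis P0·P2 via (73.14,14.065): [(75.6996, 0) (98, 0) (98, 30) (70.2401, 30)]  |A|=750.9046
4. ⊥bis P0·P3 via (74.465,14.11): [(77.1843, 0) (98, 0) (98, 30) (71.4027, 30)]  |A|=711.1956
5. ⊥bis P0·P4 via (47.66,10.715): [(77.1843, 0) (98, 0) (98, 30) (71.4027, 30)]  |A|=711.1956
6. canonical 4-gon: [(77.1843, 0) (98, 0) (98, 30) (71.4027, 30)]
7. shoelace: 711.1956

Area of P0's cell: 711.1956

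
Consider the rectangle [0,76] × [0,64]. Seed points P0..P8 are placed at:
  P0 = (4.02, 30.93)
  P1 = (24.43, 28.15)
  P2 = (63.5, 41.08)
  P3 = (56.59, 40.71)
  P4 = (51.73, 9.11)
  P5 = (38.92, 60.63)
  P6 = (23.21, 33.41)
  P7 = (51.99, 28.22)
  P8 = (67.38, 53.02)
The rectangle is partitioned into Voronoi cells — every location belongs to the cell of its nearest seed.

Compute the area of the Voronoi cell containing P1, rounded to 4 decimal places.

Area of P1's cell: 687.5561

1. box [0,76]×[0,64]: [(0, 0) (76, 0) (76, 64) (0, 64)]
2. ⊥bis P1·P0 via (14.225,29.54): [(10.2014, 0) (76, 0) (76, 64) (18.9187, 64)]  |A|=3932.1555
3. ⊥bis P1·P2 via (43.965,34.615): [(10.2014, 0) (55.4206, 0) (34.2402, 64) (18.9187, 64)]  |A|=1937.3023
4. ⊥bis P1·P3 via (40.51,34.43): [(10.2014, 0) (53.9565, 0) (28.9615, 64) (18.9187, 64)]  |A|=1721.5334
5. ⊥bis P1·P4 via (38.08,18.63): [(10.2014, 0) (25.0868, 0) (43.5933, 26.5351) (28.9615, 64) (18.9187, 64)]  |A|=1338.5018
6. ⊥bis P1·P5 via (31.675,44.39): [(17.1314, 50.8782) (10.2014, 0) (25.0868, 0) (43.5933, 26.5351) (37.6635, 41.7184)]  |A|=1083.722
7. ⊥bis P1·P6 via (23.82,30.78): [(14.0864, 28.5224) (10.2014, 0) (25.0868, 0) (43.5933, 26.5351) (40.4308, 34.6327)]  |A|=738.4815
8. ⊥bis P1·P7 via (38.21,28.185): [(38.1949, 34.1141) (14.0864, 28.5224) (10.2014, 0) (25.0868, 0) (38.2337, 18.8504)]  |A|=687.5561
9. ⊥bis P1·P8 via (45.905,40.585): [(38.1949, 34.1141) (14.0864, 28.5224) (10.2014, 0) (25.0868, 0) (38.2337, 18.8504)]  |A|=687.5561
10. canonical 5-gon: [(38.1949, 34.1141) (14.0864, 28.5224) (10.2014, 0) (25.0868, 0) (38.2337, 18.8504)]
11. shoelace: 687.5561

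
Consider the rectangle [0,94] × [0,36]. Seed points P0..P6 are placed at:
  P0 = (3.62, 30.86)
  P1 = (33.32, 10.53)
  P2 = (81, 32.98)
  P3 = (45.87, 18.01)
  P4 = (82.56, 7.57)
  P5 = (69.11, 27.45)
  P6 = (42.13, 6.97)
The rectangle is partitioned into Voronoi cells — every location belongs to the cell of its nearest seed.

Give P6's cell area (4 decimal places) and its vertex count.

Area of P6's cell: 266.9081 (4 vertices)

1. box [0,94]×[0,36]: [(0, 0) (94, 0) (94, 36) (0, 36)]
2. ⊥bis P6·P0 via (22.875,18.915): [(11.1409, 0) (94, 0) (94, 36) (33.4738, 36)]  |A|=2580.9346
3. ⊥bis P6·P1 via (37.725,8.75): [(34.1892, 0) (94, 0) (94, 36) (48.7364, 36)]  |A|=1891.3393
4. ⊥bis P6·P2 via (61.565,19.975): [(34.1892, 0) (74.9313, 0) (50.8418, 36) (48.7364, 36)]  |A|=771.2561
5. ⊥bis P6·P3 via (44,12.49): [(39.8099, 13.9095) (34.1892, 0) (74.9313, 0) (73.1908, 2.6011)]  |A|=316.9227
6. ⊥bis P6·P4 via (62.345,7.27): [(62.3598, 6.2703) (39.8099, 13.9095) (34.1892, 0) (62.4529, 0)]  |A|=266.9081
7. ⊥bis P6·P5 via (55.62,17.21): [(62.3598, 6.2703) (39.8099, 13.9095) (34.1892, 0) (62.4529, 0)]  |A|=266.9081
8. canonical 4-gon: [(62.3598, 6.2703) (39.8099, 13.9095) (34.1892, 0) (62.4529, 0)]
9. shoelace: 266.9081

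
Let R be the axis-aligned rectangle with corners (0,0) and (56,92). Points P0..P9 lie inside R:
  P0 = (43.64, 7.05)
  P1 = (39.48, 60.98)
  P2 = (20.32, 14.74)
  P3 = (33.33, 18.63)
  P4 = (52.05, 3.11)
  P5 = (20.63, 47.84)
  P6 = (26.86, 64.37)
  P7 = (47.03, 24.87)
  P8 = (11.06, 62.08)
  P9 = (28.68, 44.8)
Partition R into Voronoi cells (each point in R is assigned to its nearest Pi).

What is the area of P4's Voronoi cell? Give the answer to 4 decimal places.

1. box [0,56]×[0,92]: [(0, 0) (56, 0) (56, 92) (0, 92)]
2. ⊥bis P4·P0 via (47.845,5.08): [(45.4651, 0) (56, 0) (56, 22.487)]  |A|=118.4494
3. ⊥bis P4·P1 via (45.765,32.045): [(45.4651, 0) (56, 0) (56, 22.487)]  |A|=118.4494
4. ⊥bis P4·P2 via (36.185,8.925): [(45.4651, 0) (56, 0) (56, 22.487)]  |A|=118.4494
5. ⊥bis P4·P3 via (42.69,10.87): [(45.4651, 0) (56, 0) (56, 22.487)]  |A|=118.4494
6. ⊥bis P4·P5 via (36.34,25.475): [(45.4651, 0) (56, 0) (56, 22.487)]  |A|=118.4494
7. ⊥bis P4·P6 via (39.455,33.74): [(45.4651, 0) (56, 0) (56, 22.487)]  |A|=118.4494
8. ⊥bis P4·P7 via (49.54,13.99): [(52.3197, 14.6313) (45.4651, 0) (56, 0) (56, 15.4803)]  |A|=105.556
9. ⊥bis P4·P8 via (31.555,32.595): [(52.3197, 14.6313) (45.4651, 0) (56, 0) (56, 15.4803)]  |A|=105.556
10. ⊥bis P4·P9 via (40.365,23.955): [(52.3197, 14.6313) (45.4651, 0) (56, 0) (56, 15.4803)]  |A|=105.556
11. canonical 4-gon: [(52.3197, 14.6313) (45.4651, 0) (56, 0) (56, 15.4803)]
12. shoelace: 105.556

Area of P4's cell: 105.5560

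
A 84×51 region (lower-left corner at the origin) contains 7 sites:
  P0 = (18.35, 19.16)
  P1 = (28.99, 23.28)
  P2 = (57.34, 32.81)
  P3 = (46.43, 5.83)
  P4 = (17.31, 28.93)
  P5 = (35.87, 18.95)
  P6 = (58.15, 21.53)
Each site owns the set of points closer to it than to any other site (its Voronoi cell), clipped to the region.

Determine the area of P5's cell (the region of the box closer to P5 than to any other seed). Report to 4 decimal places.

Area of P5's cell: 328.2905

1. box [0,84]×[0,51]: [(0, 0) (84, 0) (84, 51) (0, 51)]
2. ⊥bis P5·P0 via (27.11,19.055): [(26.8816, 0) (84, 0) (84, 51) (27.4929, 51)]  |A|=2897.4502
3. ⊥bis P5·P1 via (32.43,21.115): [(27.0319, 12.5379) (26.8816, 0) (84, 0) (84, 51) (51.2384, 51)]  |A|=2440.798
4. ⊥bis P5·P2 via (46.605,25.88): [(40.946, 34.6462) (27.0319, 12.5379) (26.8816, 0) (63.3119, 0)]  |A|=716.6501
5. ⊥bis P5·P3 via (41.15,12.39): [(50.4706, 19.8919) (40.946, 34.6462) (27.0319, 12.5379) (26.8926, 0.9145)]  |A|=343.6384
6. ⊥bis P5·P4 via (26.59,23.94): [(50.4706, 19.8919) (40.946, 34.6462) (27.0319, 12.5379) (26.8926, 0.9145)]  |A|=343.6384
7. ⊥bis P5·P6 via (47.01,20.24): [(47.3419, 17.3737) (46.3027, 26.3483) (40.946, 34.6462) (27.0319, 12.5379) (26.8926, 0.9145)]  |A|=328.2905
8. canonical 5-gon: [(47.3419, 17.3737) (46.3027, 26.3483) (40.946, 34.6462) (27.0319, 12.5379) (26.8926, 0.9145)]
9. shoelace: 328.2905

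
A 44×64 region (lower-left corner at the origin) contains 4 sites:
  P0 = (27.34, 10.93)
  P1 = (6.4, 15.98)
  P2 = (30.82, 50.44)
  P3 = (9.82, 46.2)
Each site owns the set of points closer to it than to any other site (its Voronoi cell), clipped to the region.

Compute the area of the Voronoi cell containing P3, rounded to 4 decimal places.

1. box [0,44]×[0,64]: [(0, 0) (44, 0) (44, 64) (0, 64)]
2. ⊥bis P3·P0 via (18.58,28.565): [(0, 19.3356) (44, 41.1921) (44, 64) (0, 64)]  |A|=1484.3906
3. ⊥bis P3·P1 via (8.11,31.09): [(0, 32.0078) (20.7772, 29.6564) (44, 41.1921) (44, 64) (0, 64)]  |A|=1352.7438
4. ⊥bis P3·P2 via (20.32,48.32): [(0, 32.0078) (20.7772, 29.6564) (23.7865, 31.1513) (17.1541, 64) (0, 64)]  |A|=681.3031
5. canonical 5-gon: [(0, 32.0078) (20.7772, 29.6564) (23.7865, 31.1513) (17.1541, 64) (0, 64)]
6. shoelace: 681.3031

Area of P3's cell: 681.3031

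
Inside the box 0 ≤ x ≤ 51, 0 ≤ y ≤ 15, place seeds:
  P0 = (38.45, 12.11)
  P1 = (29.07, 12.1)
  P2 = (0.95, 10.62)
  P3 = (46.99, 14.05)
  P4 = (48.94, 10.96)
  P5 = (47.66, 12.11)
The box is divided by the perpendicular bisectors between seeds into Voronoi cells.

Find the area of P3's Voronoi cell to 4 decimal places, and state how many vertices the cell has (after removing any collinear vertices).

Area of P3's cell: 17.3708 (5 vertices)

1. box [0,51]×[0,15]: [(0, 0) (51, 0) (51, 15) (0, 15)]
2. ⊥bis P3·P0 via (42.72,13.08): [(45.6913, 0) (51, 0) (51, 15) (42.2838, 15)]  |A|=105.1862
3. ⊥bis P3·P1 via (38.03,13.075): [(45.6913, 0) (51, 0) (51, 15) (42.2838, 15)]  |A|=105.1862
4. ⊥bis P3·P2 via (23.97,12.335): [(45.6913, 0) (51, 0) (51, 15) (42.2838, 15)]  |A|=105.1862
5. ⊥bis P3·P4 via (47.965,12.505): [(43.4919, 9.6822) (51, 14.4203) (51, 15) (42.2838, 15)]  |A|=25.3519
6. ⊥bis P3·P5 via (47.325,13.08): [(43.055, 11.6053) (50.7512, 14.2633) (51, 14.4203) (51, 15) (42.2838, 15)]  |A|=17.3708
7. canonical 5-gon: [(43.055, 11.6053) (50.7512, 14.2633) (51, 14.4203) (51, 15) (42.2838, 15)]
8. shoelace: 17.3708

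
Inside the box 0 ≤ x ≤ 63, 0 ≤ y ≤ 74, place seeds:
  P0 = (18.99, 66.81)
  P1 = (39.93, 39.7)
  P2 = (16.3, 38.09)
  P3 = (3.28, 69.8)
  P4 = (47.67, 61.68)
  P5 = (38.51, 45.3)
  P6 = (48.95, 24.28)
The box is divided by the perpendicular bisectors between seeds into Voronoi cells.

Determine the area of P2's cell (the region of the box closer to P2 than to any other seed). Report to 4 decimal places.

Area of P2's cell: 1363.6412

1. box [0,63]×[0,74]: [(0, 0) (63, 0) (63, 74) (0, 74)]
2. ⊥bis P2·P0 via (17.645,52.45): [(0, 54.1027) (0, 0) (63, 0) (63, 48.2019)]  |A|=3222.5949
3. ⊥bis P2·P1 via (28.115,38.895): [(27.2528, 51.5501) (0, 54.1027) (0, 0) (30.7651, 0)]  |A|=1530.1949
4. ⊥bis P2·P3 via (9.79,53.945): [(27.2528, 51.5501) (8.2843, 53.3268) (0, 49.9253) (0, 0) (30.7651, 0)]  |A|=1512.8914
5. ⊥bis P2·P4 via (31.985,49.885): [(27.2528, 51.5501) (8.2843, 53.3268) (0, 49.9253) (0, 0) (30.7651, 0)]  |A|=1512.8914
6. ⊥bis P2·P5 via (27.405,41.695): [(28.0621, 39.6707) (24.1102, 51.8445) (8.2843, 53.3268) (0, 49.9253) (0, 0) (30.7651, 0)]  |A|=1494.3446
7. ⊥bis P2·P6 via (32.625,31.185): [(29.1931, 23.0713) (28.0621, 39.6707) (24.1102, 51.8445) (8.2843, 53.3268) (0, 49.9253) (0, 0) (19.4347, 0)]  |A|=1363.6412
8. canonical 7-gon: [(29.1931, 23.0713) (28.0621, 39.6707) (24.1102, 51.8445) (8.2843, 53.3268) (0, 49.9253) (0, 0) (19.4347, 0)]
9. shoelace: 1363.6412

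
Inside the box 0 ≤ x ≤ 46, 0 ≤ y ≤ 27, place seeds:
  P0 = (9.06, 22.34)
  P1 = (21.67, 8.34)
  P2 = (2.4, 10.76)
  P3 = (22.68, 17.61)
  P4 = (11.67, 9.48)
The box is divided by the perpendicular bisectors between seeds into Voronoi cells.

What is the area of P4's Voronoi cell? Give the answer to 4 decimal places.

Area of P4's cell: 155.4716

1. box [0,46]×[0,27]: [(0, 0) (46, 0) (46, 27) (0, 27)]
2. ⊥bis P4·P0 via (10.365,15.91): [(0, 13.8064) (0, 0) (46, 0) (46, 23.1423)]  |A|=849.8194
3. ⊥bis P4·P1 via (16.67,8.91): [(17.6362, 17.3857) (0, 13.8064) (0, 0) (15.6543, 0)]  |A|=257.8266
4. ⊥bis P4·P2 via (7.035,10.12): [(17.6362, 17.3857) (7.7615, 15.3816) (5.6376, 0) (15.6543, 0)]  |A|=160.8894
5. ⊥bis P4·P3 via (17.175,13.545): [(17.1953, 13.5176) (14.7687, 16.8037) (7.7615, 15.3816) (5.6376, 0) (15.6543, 0)]  |A|=155.4716
6. canonical 5-gon: [(17.1953, 13.5176) (14.7687, 16.8037) (7.7615, 15.3816) (5.6376, 0) (15.6543, 0)]
7. shoelace: 155.4716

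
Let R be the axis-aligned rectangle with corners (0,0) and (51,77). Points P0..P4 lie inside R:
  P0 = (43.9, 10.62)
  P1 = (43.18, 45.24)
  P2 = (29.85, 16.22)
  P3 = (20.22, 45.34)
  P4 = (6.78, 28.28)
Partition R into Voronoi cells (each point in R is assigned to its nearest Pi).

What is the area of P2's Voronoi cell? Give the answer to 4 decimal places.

Area of P2's cell: 706.6381

1. box [0,51]×[0,77]: [(0, 0) (51, 0) (51, 77) (0, 77)]
2. ⊥bis P2·P0 via (36.875,13.42): [(0, 0) (31.5261, 0) (51, 48.8586) (51, 77) (0, 77)]  |A|=3451.2662
3. ⊥bis P2·P1 via (36.515,30.73): [(0, 47.5027) (0, 0) (31.5261, 0) (42.651, 27.9115)]  |A|=1452.9897
4. ⊥bis P2·P3 via (25.035,30.78): [(31.6463, 32.9664) (0, 22.5009) (0, 0) (31.5261, 0) (42.651, 27.9115)]  |A|=1057.3817
5. ⊥bis P2·P4 via (18.315,22.25): [(31.6463, 32.9664) (22.3016, 29.8761) (6.6837, 0) (31.5261, 0) (42.651, 27.9115)]  |A|=706.6381
6. canonical 5-gon: [(31.6463, 32.9664) (22.3016, 29.8761) (6.6837, 0) (31.5261, 0) (42.651, 27.9115)]
7. shoelace: 706.6381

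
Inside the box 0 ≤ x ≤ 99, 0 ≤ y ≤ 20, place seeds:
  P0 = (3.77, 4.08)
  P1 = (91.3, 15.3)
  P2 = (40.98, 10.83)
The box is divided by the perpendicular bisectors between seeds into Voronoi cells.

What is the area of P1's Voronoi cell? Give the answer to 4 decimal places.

Area of P1's cell: 651.7546

1. box [0,99]×[0,20]: [(0, 0) (99, 0) (99, 20) (0, 20)]
2. ⊥bis P1·P0 via (47.535,9.69): [(48.7771, 0) (99, 0) (99, 20) (46.2134, 20)]  |A|=1030.0947
3. ⊥bis P1·P2 via (66.14,13.065): [(67.3006, 0) (99, 0) (99, 20) (65.524, 20)]  |A|=651.7546
4. canonical 4-gon: [(67.3006, 0) (99, 0) (99, 20) (65.524, 20)]
5. shoelace: 651.7546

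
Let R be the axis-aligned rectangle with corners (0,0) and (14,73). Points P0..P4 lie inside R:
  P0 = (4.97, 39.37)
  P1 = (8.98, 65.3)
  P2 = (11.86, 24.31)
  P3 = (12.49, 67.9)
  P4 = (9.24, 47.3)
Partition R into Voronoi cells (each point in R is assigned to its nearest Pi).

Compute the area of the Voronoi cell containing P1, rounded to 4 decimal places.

1. box [0,14]×[0,73]: [(0, 0) (14, 0) (14, 73) (0, 73)]
2. ⊥bis P1·P0 via (6.975,52.335): [(0, 53.4137) (14, 51.2486) (14, 73) (0, 73)]  |A|=289.3641
3. ⊥bis P1·P2 via (10.42,44.805): [(0, 53.4137) (14, 51.2486) (14, 73) (0, 73)]  |A|=289.3641
4. ⊥bis P1·P3 via (10.735,66.6): [(0, 53.4137) (14, 51.2486) (14, 62.1923) (5.9943, 73) (0, 73)]  |A|=246.1021
5. ⊥bis P1·P4 via (9.11,56.3): [(0, 56.1684) (14, 56.3706) (14, 62.1923) (5.9943, 73) (0, 73)]  |A|=190.9647
6. canonical 5-gon: [(0, 56.1684) (14, 56.3706) (14, 62.1923) (5.9943, 73) (0, 73)]
7. shoelace: 190.9647

Area of P1's cell: 190.9647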